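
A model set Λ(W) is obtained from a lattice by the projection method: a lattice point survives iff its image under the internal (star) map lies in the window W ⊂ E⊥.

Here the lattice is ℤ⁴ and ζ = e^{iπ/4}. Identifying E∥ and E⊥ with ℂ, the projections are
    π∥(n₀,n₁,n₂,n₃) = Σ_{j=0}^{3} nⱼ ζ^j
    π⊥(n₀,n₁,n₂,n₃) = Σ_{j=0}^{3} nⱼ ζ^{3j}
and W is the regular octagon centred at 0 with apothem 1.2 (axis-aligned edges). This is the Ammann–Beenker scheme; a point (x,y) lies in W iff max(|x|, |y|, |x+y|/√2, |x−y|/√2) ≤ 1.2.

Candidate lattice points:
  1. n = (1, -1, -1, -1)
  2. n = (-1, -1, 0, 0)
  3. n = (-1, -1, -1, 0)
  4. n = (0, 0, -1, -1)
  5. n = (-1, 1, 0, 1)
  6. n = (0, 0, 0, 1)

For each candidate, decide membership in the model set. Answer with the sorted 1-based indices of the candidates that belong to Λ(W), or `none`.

1, 2, 3, 4, 6

Internal map: ζ^{3j} for j=0..3 gives (1,0), (−√2/2,√2/2), (0,−1), (√2/2,√2/2).
#1 (1, -1, -1, -1): internal (1.00000, -0.41421); octagon support 1.00000 vs apothem 1.2 → ∈ W
#2 (-1, -1, 0, 0): internal (-0.29289, -0.70711); octagon support 0.70711 vs apothem 1.2 → ∈ W
#3 (-1, -1, -1, 0): internal (-0.29289, 0.29289); octagon support 0.41421 vs apothem 1.2 → ∈ W
#4 (0, 0, -1, -1): internal (-0.70711, 0.29289); octagon support 0.70711 vs apothem 1.2 → ∈ W
#5 (-1, 1, 0, 1): internal (-1.00000, 1.41421); octagon support 1.70711 vs apothem 1.2 → ∉ W
#6 (0, 0, 0, 1): internal (0.70711, 0.70711); octagon support 1.00000 vs apothem 1.2 → ∈ W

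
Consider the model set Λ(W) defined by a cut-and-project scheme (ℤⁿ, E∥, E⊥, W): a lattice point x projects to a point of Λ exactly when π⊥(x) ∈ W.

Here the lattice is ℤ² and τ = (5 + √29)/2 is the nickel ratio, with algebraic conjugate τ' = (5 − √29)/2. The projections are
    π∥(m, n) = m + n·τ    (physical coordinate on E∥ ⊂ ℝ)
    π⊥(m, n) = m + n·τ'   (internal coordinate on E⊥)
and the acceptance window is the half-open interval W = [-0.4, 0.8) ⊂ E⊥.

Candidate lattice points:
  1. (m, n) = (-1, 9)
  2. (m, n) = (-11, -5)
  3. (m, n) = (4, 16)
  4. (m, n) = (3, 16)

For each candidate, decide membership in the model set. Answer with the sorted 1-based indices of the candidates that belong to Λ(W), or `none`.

Compute τ' = (5−√29)/2 = -0.1926, so π⊥(m,n) = m -0.1926·n.
#1 (-1,9): internal coord -1 + (9)·τ' = -2.7332; -2.7332 ∉ [-0.4, 0.8) → out
#2 (-11,-5): internal coord -11 + (-5)·τ' = -10.0371; -10.0371 ∉ [-0.4, 0.8) → out
#3 (4,16): internal coord 4 + (16)·τ' = +0.9187; +0.9187 ∉ [-0.4, 0.8) → out
#4 (3,16): internal coord 3 + (16)·τ' = -0.0813; -0.0813 ∈ [-0.4, 0.8) → IN Λ

4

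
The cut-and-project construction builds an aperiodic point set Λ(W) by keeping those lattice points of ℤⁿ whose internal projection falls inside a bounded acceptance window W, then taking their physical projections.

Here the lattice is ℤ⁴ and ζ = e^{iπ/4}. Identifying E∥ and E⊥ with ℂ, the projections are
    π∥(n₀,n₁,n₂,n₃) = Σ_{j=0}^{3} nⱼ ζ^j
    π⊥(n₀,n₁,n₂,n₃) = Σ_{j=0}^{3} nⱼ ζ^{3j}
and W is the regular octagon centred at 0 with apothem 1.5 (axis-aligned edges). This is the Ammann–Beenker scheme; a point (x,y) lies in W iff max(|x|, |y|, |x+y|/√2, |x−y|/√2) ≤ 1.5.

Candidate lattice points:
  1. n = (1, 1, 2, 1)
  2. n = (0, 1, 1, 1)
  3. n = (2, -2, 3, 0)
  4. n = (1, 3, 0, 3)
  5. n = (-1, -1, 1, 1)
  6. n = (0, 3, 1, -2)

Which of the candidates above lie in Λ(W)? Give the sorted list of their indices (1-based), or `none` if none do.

Internal map: ζ^{3j} for j=0..3 gives (1,0), (−√2/2,√2/2), (0,−1), (√2/2,√2/2).
candidate 1: n = (1, 1, 2, 1) → π⊥ ≈ (+1.00000, -0.58579); max(|x|,|y|,|x±y|/√2) = 1.12132 ≤ 1.5 ⇒ ∈ W
candidate 2: n = (0, 1, 1, 1) → π⊥ ≈ (+0.00000, +0.41421); max(|x|,|y|,|x±y|/√2) = 0.41421 ≤ 1.5 ⇒ ∈ W
candidate 3: n = (2, -2, 3, 0) → π⊥ ≈ (+3.41421, -4.41421); max(|x|,|y|,|x±y|/√2) = 5.53553 > 1.5 ⇒ ∉ W
candidate 4: n = (1, 3, 0, 3) → π⊥ ≈ (+1.00000, +4.24264); max(|x|,|y|,|x±y|/√2) = 4.24264 > 1.5 ⇒ ∉ W
candidate 5: n = (-1, -1, 1, 1) → π⊥ ≈ (+0.41421, -1.00000); max(|x|,|y|,|x±y|/√2) = 1.00000 ≤ 1.5 ⇒ ∈ W
candidate 6: n = (0, 3, 1, -2) → π⊥ ≈ (-3.53553, -0.29289); max(|x|,|y|,|x±y|/√2) = 3.53553 > 1.5 ⇒ ∉ W

1, 2, 5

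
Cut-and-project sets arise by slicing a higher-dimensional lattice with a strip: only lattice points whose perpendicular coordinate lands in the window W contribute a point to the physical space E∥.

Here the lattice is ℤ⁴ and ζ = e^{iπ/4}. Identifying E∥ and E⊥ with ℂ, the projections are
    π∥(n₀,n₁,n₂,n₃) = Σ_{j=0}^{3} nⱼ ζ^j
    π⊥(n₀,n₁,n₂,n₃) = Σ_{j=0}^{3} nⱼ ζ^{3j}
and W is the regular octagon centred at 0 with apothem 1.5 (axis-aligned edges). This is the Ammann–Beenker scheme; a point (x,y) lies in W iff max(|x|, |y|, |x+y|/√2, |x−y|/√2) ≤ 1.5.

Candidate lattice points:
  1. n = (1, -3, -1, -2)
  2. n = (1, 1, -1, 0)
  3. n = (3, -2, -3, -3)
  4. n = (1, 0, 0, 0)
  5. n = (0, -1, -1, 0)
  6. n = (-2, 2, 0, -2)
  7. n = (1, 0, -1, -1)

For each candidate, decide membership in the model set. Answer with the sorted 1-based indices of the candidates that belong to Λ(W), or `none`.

4, 5, 7

π⊥(n) = n₀ + n₁ζ³ + n₂ζ⁶ + n₃ζ⁹ where ζ = e^{iπ/4}.
#1 (1, -3, -1, -2): internal (1.7071, -2.5355); octagon support 3.0000 vs apothem 1.5 → ∉ W
#2 (1, 1, -1, 0): internal (0.2929, 1.7071); octagon support 1.7071 vs apothem 1.5 → ∉ W
#3 (3, -2, -3, -3): internal (2.2929, -0.5355); octagon support 2.2929 vs apothem 1.5 → ∉ W
#4 (1, 0, 0, 0): internal (1.0000, 0.0000); octagon support 1.0000 vs apothem 1.5 → ∈ W
#5 (0, -1, -1, 0): internal (0.7071, 0.2929); octagon support 0.7071 vs apothem 1.5 → ∈ W
#6 (-2, 2, 0, -2): internal (-4.8284, 0.0000); octagon support 4.8284 vs apothem 1.5 → ∉ W
#7 (1, 0, -1, -1): internal (0.2929, 0.2929); octagon support 0.4142 vs apothem 1.5 → ∈ W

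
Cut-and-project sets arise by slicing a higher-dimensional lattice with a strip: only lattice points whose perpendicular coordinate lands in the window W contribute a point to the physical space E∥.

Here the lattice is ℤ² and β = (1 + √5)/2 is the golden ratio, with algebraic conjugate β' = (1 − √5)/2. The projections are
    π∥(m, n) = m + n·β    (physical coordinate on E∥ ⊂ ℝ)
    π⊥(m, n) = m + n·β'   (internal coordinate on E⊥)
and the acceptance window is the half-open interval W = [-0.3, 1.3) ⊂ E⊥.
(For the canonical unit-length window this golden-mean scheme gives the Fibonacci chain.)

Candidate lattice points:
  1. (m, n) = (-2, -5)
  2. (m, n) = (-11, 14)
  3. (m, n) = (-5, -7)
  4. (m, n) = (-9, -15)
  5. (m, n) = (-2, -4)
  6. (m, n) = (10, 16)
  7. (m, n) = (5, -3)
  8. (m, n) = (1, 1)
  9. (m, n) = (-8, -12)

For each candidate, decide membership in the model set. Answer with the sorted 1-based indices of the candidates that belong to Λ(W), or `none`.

Compute β' = (1−√5)/2 = -0.61803, so π⊥(m,n) = m -0.61803·n.
[1] lift (-2,-5): star map gives 1.09017; window check -0.3 ≤ 1.09017 < 1.3 is true → IN Λ
[2] lift (-11,14): star map gives -19.65248; window check -0.3 ≤ -19.65248 < 1.3 is false → out
[3] lift (-5,-7): star map gives -0.67376; window check -0.3 ≤ -0.67376 < 1.3 is false → out
[4] lift (-9,-15): star map gives 0.27051; window check -0.3 ≤ 0.27051 < 1.3 is true → IN Λ
[5] lift (-2,-4): star map gives 0.47214; window check -0.3 ≤ 0.47214 < 1.3 is true → IN Λ
[6] lift (10,16): star map gives 0.11146; window check -0.3 ≤ 0.11146 < 1.3 is true → IN Λ
[7] lift (5,-3): star map gives 6.85410; window check -0.3 ≤ 6.85410 < 1.3 is false → out
[8] lift (1,1): star map gives 0.38197; window check -0.3 ≤ 0.38197 < 1.3 is true → IN Λ
[9] lift (-8,-12): star map gives -0.58359; window check -0.3 ≤ -0.58359 < 1.3 is false → out

1, 4, 5, 6, 8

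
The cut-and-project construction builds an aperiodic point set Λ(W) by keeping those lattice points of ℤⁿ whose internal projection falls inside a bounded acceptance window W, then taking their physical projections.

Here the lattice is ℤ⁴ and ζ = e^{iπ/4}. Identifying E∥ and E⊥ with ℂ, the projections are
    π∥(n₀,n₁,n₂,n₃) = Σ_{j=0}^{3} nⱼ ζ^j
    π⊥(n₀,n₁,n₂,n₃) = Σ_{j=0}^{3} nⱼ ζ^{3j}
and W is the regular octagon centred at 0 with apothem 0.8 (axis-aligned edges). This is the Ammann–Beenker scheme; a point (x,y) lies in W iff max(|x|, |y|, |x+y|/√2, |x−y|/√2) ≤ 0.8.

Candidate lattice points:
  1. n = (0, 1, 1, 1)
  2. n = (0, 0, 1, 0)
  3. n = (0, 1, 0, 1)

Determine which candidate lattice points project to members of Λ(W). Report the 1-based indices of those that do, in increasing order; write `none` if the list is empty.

1

Internal map: ζ^{3j} for j=0..3 gives (1,0), (−√2/2,√2/2), (0,−1), (√2/2,√2/2).
candidate 1: n = (0, 1, 1, 1) → π⊥ ≈ (+0.0000, +0.4142); max(|x|,|y|,|x±y|/√2) = 0.4142 ≤ 0.8 ⇒ ∈ W
candidate 2: n = (0, 0, 1, 0) → π⊥ ≈ (+0.0000, -1.0000); max(|x|,|y|,|x±y|/√2) = 1.0000 > 0.8 ⇒ ∉ W
candidate 3: n = (0, 1, 0, 1) → π⊥ ≈ (+0.0000, +1.4142); max(|x|,|y|,|x±y|/√2) = 1.4142 > 0.8 ⇒ ∉ W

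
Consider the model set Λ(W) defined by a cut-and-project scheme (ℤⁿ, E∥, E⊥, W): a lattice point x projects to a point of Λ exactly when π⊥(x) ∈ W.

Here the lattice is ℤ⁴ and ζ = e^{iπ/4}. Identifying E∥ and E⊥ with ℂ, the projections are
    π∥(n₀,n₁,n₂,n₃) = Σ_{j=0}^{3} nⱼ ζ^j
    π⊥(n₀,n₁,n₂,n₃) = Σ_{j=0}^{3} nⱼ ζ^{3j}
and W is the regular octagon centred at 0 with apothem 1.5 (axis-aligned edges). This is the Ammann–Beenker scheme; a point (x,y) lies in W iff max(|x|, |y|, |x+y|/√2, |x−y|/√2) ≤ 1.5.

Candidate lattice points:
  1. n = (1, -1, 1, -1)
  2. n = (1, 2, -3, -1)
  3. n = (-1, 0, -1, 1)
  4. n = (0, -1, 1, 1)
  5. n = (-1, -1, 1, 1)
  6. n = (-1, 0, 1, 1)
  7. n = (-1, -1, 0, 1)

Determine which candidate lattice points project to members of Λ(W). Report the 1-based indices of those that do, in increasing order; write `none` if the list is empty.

Internal map: ζ^{3j} for j=0..3 gives (1,0), (−√2/2,√2/2), (0,−1), (√2/2,√2/2).
candidate 1: n = (1, -1, 1, -1) → π⊥ ≈ (+1.00000, -2.41421); max(|x|,|y|,|x±y|/√2) = 2.41421 > 1.5 ⇒ ∉ W
candidate 2: n = (1, 2, -3, -1) → π⊥ ≈ (-1.12132, +3.70711); max(|x|,|y|,|x±y|/√2) = 3.70711 > 1.5 ⇒ ∉ W
candidate 3: n = (-1, 0, -1, 1) → π⊥ ≈ (-0.29289, +1.70711); max(|x|,|y|,|x±y|/√2) = 1.70711 > 1.5 ⇒ ∉ W
candidate 4: n = (0, -1, 1, 1) → π⊥ ≈ (+1.41421, -1.00000); max(|x|,|y|,|x±y|/√2) = 1.70711 > 1.5 ⇒ ∉ W
candidate 5: n = (-1, -1, 1, 1) → π⊥ ≈ (+0.41421, -1.00000); max(|x|,|y|,|x±y|/√2) = 1.00000 ≤ 1.5 ⇒ ∈ W
candidate 6: n = (-1, 0, 1, 1) → π⊥ ≈ (-0.29289, -0.29289); max(|x|,|y|,|x±y|/√2) = 0.41421 ≤ 1.5 ⇒ ∈ W
candidate 7: n = (-1, -1, 0, 1) → π⊥ ≈ (+0.41421, +0.00000); max(|x|,|y|,|x±y|/√2) = 0.41421 ≤ 1.5 ⇒ ∈ W

5, 6, 7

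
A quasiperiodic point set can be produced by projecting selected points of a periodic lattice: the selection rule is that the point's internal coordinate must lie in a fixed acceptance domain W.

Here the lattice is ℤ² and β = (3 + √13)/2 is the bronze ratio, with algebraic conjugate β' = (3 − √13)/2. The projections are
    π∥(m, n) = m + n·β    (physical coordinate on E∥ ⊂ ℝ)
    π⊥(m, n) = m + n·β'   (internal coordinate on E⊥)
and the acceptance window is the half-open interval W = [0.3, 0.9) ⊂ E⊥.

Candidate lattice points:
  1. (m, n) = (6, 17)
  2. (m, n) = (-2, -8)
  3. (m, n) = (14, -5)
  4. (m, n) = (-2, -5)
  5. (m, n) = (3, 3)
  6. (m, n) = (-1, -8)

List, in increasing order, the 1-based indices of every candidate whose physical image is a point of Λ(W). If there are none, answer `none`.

β' = (3−√13)/2 ≈ -0.3028.
candidate 1: (m,n)=(6,17) → π∥ = 6+17·β ≈ 62.1472, π⊥ = 6+17·β' ≈ 0.8528 ∈ [0.3, 0.9) ⇒ IN Λ
candidate 2: (m,n)=(-2,-8) → π∥ = -2-8·β ≈ -28.4222, π⊥ = -2-8·β' ≈ 0.4222 ∈ [0.3, 0.9) ⇒ IN Λ
candidate 3: (m,n)=(14,-5) → π∥ = 14-5·β ≈ -2.5139, π⊥ = 14-5·β' ≈ 15.5139 ∉ [0.3, 0.9) ⇒ out
candidate 4: (m,n)=(-2,-5) → π∥ = -2-5·β ≈ -18.5139, π⊥ = -2-5·β' ≈ -0.4861 ∉ [0.3, 0.9) ⇒ out
candidate 5: (m,n)=(3,3) → π∥ = 3+3·β ≈ 12.9083, π⊥ = 3+3·β' ≈ 2.0917 ∉ [0.3, 0.9) ⇒ out
candidate 6: (m,n)=(-1,-8) → π∥ = -1-8·β ≈ -27.4222, π⊥ = -1-8·β' ≈ 1.4222 ∉ [0.3, 0.9) ⇒ out

1, 2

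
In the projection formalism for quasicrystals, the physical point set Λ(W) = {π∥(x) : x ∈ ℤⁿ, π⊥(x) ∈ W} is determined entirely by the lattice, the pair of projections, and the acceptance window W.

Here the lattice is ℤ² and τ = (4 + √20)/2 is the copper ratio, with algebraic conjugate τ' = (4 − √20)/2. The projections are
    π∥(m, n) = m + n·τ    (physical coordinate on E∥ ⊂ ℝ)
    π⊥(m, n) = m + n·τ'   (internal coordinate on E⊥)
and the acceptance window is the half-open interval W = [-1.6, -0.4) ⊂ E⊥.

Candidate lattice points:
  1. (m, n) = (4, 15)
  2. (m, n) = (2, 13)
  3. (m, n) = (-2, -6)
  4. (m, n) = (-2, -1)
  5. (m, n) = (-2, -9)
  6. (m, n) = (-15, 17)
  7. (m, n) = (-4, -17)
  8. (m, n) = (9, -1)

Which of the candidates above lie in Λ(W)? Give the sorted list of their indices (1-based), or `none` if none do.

τ' = (4−√20)/2 ≈ -0.236068.
[1] lift (4,15): star map gives 0.458980; window check -1.6 ≤ 0.458980 < -0.4 is false → out
[2] lift (2,13): star map gives -1.068884; window check -1.6 ≤ -1.068884 < -0.4 is true → IN Λ
[3] lift (-2,-6): star map gives -0.583592; window check -1.6 ≤ -0.583592 < -0.4 is true → IN Λ
[4] lift (-2,-1): star map gives -1.763932; window check -1.6 ≤ -1.763932 < -0.4 is false → out
[5] lift (-2,-9): star map gives 0.124612; window check -1.6 ≤ 0.124612 < -0.4 is false → out
[6] lift (-15,17): star map gives -19.013156; window check -1.6 ≤ -19.013156 < -0.4 is false → out
[7] lift (-4,-17): star map gives 0.013156; window check -1.6 ≤ 0.013156 < -0.4 is false → out
[8] lift (9,-1): star map gives 9.236068; window check -1.6 ≤ 9.236068 < -0.4 is false → out

2, 3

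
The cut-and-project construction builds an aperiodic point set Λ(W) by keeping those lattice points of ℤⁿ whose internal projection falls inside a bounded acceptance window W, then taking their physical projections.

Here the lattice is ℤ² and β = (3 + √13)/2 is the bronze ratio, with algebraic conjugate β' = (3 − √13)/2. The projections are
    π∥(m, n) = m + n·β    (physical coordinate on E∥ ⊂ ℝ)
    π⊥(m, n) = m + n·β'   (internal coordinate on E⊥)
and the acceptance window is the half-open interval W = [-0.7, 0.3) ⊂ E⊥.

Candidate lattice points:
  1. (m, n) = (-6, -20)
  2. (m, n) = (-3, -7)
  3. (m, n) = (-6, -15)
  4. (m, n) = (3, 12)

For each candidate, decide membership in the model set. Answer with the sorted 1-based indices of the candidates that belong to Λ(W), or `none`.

Numerically β ≈ 3.302776 and β' = −1/β ≈ -0.302776.
#1 (-6,-20): internal coord -6 + (-20)·β' = +0.055513; +0.055513 ∈ [-0.7, 0.3) → IN Λ
#2 (-3,-7): internal coord -3 + (-7)·β' = -0.880571; -0.880571 ∉ [-0.7, 0.3) → out
#3 (-6,-15): internal coord -6 + (-15)·β' = -1.458365; -1.458365 ∉ [-0.7, 0.3) → out
#4 (3,12): internal coord 3 + (12)·β' = -0.633308; -0.633308 ∈ [-0.7, 0.3) → IN Λ

1, 4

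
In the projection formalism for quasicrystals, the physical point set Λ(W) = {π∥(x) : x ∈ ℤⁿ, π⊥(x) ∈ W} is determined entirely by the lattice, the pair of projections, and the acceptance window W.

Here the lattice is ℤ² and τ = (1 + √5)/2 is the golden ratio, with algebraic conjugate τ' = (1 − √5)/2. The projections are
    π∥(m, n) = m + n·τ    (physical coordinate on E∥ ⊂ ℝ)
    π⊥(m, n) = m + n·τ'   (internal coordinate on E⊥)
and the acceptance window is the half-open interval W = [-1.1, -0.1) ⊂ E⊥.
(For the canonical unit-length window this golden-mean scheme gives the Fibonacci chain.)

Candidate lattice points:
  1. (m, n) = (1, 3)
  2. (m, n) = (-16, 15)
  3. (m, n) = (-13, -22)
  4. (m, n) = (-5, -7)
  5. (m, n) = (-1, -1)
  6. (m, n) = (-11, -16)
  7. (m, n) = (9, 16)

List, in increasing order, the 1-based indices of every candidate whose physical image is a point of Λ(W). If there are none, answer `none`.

τ' = (1−√5)/2 ≈ -0.61803.
#1 (1,3): internal coord 1 + (3)·τ' = -0.85410; -0.85410 ∈ [-1.1, -0.1) → IN Λ
#2 (-16,15): internal coord -16 + (15)·τ' = -25.27051; -25.27051 ∉ [-1.1, -0.1) → out
#3 (-13,-22): internal coord -13 + (-22)·τ' = +0.59675; +0.59675 ∉ [-1.1, -0.1) → out
#4 (-5,-7): internal coord -5 + (-7)·τ' = -0.67376; -0.67376 ∈ [-1.1, -0.1) → IN Λ
#5 (-1,-1): internal coord -1 + (-1)·τ' = -0.38197; -0.38197 ∈ [-1.1, -0.1) → IN Λ
#6 (-11,-16): internal coord -11 + (-16)·τ' = -1.11146; -1.11146 ∉ [-1.1, -0.1) → out
#7 (9,16): internal coord 9 + (16)·τ' = -0.88854; -0.88854 ∈ [-1.1, -0.1) → IN Λ

1, 4, 5, 7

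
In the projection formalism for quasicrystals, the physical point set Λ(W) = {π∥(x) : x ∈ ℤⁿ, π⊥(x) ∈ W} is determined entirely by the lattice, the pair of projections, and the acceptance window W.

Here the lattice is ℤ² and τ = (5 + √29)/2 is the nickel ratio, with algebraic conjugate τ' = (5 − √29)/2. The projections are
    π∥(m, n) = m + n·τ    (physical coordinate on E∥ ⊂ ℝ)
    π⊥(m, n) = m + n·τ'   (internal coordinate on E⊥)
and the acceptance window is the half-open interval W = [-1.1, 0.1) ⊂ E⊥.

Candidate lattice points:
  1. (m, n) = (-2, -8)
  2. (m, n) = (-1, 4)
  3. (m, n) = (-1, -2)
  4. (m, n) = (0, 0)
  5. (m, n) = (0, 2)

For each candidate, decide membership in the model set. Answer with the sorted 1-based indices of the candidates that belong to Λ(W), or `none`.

1, 3, 4, 5

Numerically τ ≈ 5.19258 and τ' = −1/τ ≈ -0.19258.
#1 (-2,-8): internal coord -2 + (-8)·τ' = -0.45934; -0.45934 ∈ [-1.1, 0.1) → IN Λ
#2 (-1,4): internal coord -1 + (4)·τ' = -1.77033; -1.77033 ∉ [-1.1, 0.1) → out
#3 (-1,-2): internal coord -1 + (-2)·τ' = -0.61484; -0.61484 ∈ [-1.1, 0.1) → IN Λ
#4 (0,0): internal coord 0 + (0)·τ' = +0.00000; +0.00000 ∈ [-1.1, 0.1) → IN Λ
#5 (0,2): internal coord 0 + (2)·τ' = -0.38516; -0.38516 ∈ [-1.1, 0.1) → IN Λ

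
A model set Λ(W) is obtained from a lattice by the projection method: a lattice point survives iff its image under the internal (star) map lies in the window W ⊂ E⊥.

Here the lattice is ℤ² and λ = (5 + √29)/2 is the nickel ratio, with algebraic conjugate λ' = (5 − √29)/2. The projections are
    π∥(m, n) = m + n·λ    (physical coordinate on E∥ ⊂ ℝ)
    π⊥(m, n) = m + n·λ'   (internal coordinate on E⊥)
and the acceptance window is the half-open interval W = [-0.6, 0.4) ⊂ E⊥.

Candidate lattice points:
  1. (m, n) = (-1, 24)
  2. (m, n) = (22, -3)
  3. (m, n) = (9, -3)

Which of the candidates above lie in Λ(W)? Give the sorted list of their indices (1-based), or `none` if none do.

none

Numerically λ ≈ 5.192582 and λ' = −1/λ ≈ -0.192582.
#1 (-1,24): internal coord -1 + (24)·λ' = -5.621978; -5.621978 ∉ [-0.6, 0.4) → out
#2 (22,-3): internal coord 22 + (-3)·λ' = +22.577747; +22.577747 ∉ [-0.6, 0.4) → out
#3 (9,-3): internal coord 9 + (-3)·λ' = +9.577747; +9.577747 ∉ [-0.6, 0.4) → out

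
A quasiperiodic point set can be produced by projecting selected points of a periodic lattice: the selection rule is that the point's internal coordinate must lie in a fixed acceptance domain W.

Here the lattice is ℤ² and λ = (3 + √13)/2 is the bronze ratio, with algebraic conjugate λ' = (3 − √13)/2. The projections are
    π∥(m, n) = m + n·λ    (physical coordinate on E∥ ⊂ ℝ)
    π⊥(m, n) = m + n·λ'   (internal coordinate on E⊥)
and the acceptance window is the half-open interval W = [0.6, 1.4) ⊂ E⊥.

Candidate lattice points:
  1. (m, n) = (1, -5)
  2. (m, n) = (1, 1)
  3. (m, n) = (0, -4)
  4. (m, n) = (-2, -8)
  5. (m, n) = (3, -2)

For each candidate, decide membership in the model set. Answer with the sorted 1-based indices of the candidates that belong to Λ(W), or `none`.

λ' = (3−√13)/2 ≈ -0.30278.
#1 (1,-5): internal coord 1 + (-5)·λ' = +2.51388; +2.51388 ∉ [0.6, 1.4) → out
#2 (1,1): internal coord 1 + (1)·λ' = +0.69722; +0.69722 ∈ [0.6, 1.4) → IN Λ
#3 (0,-4): internal coord 0 + (-4)·λ' = +1.21110; +1.21110 ∈ [0.6, 1.4) → IN Λ
#4 (-2,-8): internal coord -2 + (-8)·λ' = +0.42221; +0.42221 ∉ [0.6, 1.4) → out
#5 (3,-2): internal coord 3 + (-2)·λ' = +3.60555; +3.60555 ∉ [0.6, 1.4) → out

2, 3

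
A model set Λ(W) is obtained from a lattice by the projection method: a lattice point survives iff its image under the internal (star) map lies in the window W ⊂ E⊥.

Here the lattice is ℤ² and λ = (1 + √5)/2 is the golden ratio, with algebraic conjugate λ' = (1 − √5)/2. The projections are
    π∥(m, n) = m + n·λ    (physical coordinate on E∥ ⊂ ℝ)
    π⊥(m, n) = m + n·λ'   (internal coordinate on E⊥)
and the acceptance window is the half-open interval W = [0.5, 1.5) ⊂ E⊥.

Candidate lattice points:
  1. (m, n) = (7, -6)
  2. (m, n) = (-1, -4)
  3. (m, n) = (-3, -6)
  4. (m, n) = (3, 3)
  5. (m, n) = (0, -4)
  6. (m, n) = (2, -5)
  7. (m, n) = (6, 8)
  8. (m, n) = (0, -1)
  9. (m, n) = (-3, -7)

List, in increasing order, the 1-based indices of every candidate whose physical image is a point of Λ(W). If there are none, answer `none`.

2, 3, 4, 7, 8, 9

Numerically λ ≈ 1.618034 and λ' = −1/λ ≈ -0.618034.
#1 (7,-6): internal coord 7 + (-6)·λ' = +10.708204; +10.708204 ∉ [0.5, 1.5) → out
#2 (-1,-4): internal coord -1 + (-4)·λ' = +1.472136; +1.472136 ∈ [0.5, 1.5) → IN Λ
#3 (-3,-6): internal coord -3 + (-6)·λ' = +0.708204; +0.708204 ∈ [0.5, 1.5) → IN Λ
#4 (3,3): internal coord 3 + (3)·λ' = +1.145898; +1.145898 ∈ [0.5, 1.5) → IN Λ
#5 (0,-4): internal coord 0 + (-4)·λ' = +2.472136; +2.472136 ∉ [0.5, 1.5) → out
#6 (2,-5): internal coord 2 + (-5)·λ' = +5.090170; +5.090170 ∉ [0.5, 1.5) → out
#7 (6,8): internal coord 6 + (8)·λ' = +1.055728; +1.055728 ∈ [0.5, 1.5) → IN Λ
#8 (0,-1): internal coord 0 + (-1)·λ' = +0.618034; +0.618034 ∈ [0.5, 1.5) → IN Λ
#9 (-3,-7): internal coord -3 + (-7)·λ' = +1.326238; +1.326238 ∈ [0.5, 1.5) → IN Λ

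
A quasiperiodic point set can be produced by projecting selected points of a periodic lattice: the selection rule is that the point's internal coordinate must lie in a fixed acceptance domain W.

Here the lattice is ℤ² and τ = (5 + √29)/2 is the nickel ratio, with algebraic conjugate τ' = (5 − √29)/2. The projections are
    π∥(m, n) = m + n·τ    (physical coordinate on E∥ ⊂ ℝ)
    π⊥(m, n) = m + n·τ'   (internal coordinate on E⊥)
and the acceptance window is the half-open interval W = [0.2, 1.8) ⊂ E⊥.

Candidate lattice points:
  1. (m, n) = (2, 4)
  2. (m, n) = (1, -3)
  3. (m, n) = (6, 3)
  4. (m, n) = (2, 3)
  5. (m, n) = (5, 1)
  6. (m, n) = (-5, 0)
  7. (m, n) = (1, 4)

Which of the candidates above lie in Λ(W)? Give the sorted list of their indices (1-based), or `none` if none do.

Compute τ' = (5−√29)/2 = -0.192582, so π⊥(m,n) = m -0.192582·n.
[1] lift (2,4): star map gives 1.229670; window check 0.2 ≤ 1.229670 < 1.8 is true → IN Λ
[2] lift (1,-3): star map gives 1.577747; window check 0.2 ≤ 1.577747 < 1.8 is true → IN Λ
[3] lift (6,3): star map gives 5.422253; window check 0.2 ≤ 5.422253 < 1.8 is false → out
[4] lift (2,3): star map gives 1.422253; window check 0.2 ≤ 1.422253 < 1.8 is true → IN Λ
[5] lift (5,1): star map gives 4.807418; window check 0.2 ≤ 4.807418 < 1.8 is false → out
[6] lift (-5,0): star map gives -5.000000; window check 0.2 ≤ -5.000000 < 1.8 is false → out
[7] lift (1,4): star map gives 0.229670; window check 0.2 ≤ 0.229670 < 1.8 is true → IN Λ

1, 2, 4, 7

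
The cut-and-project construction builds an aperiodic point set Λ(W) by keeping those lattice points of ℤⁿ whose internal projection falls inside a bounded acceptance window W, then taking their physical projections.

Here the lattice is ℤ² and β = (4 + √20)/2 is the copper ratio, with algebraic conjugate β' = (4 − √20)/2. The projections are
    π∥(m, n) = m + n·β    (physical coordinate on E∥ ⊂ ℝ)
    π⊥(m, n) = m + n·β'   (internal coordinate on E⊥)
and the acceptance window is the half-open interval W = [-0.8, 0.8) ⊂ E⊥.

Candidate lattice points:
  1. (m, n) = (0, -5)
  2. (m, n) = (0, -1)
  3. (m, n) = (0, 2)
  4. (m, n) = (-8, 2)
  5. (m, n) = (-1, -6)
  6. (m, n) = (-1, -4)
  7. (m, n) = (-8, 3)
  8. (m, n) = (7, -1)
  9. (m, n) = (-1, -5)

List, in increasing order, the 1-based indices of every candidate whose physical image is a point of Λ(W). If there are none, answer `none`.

2, 3, 5, 6, 9

β' = (4−√20)/2 ≈ -0.236068.
#1 (0,-5): internal coord 0 + (-5)·β' = +1.180340; +1.180340 ∉ [-0.8, 0.8) → out
#2 (0,-1): internal coord 0 + (-1)·β' = +0.236068; +0.236068 ∈ [-0.8, 0.8) → IN Λ
#3 (0,2): internal coord 0 + (2)·β' = -0.472136; -0.472136 ∈ [-0.8, 0.8) → IN Λ
#4 (-8,2): internal coord -8 + (2)·β' = -8.472136; -8.472136 ∉ [-0.8, 0.8) → out
#5 (-1,-6): internal coord -1 + (-6)·β' = +0.416408; +0.416408 ∈ [-0.8, 0.8) → IN Λ
#6 (-1,-4): internal coord -1 + (-4)·β' = -0.055728; -0.055728 ∈ [-0.8, 0.8) → IN Λ
#7 (-8,3): internal coord -8 + (3)·β' = -8.708204; -8.708204 ∉ [-0.8, 0.8) → out
#8 (7,-1): internal coord 7 + (-1)·β' = +7.236068; +7.236068 ∉ [-0.8, 0.8) → out
#9 (-1,-5): internal coord -1 + (-5)·β' = +0.180340; +0.180340 ∈ [-0.8, 0.8) → IN Λ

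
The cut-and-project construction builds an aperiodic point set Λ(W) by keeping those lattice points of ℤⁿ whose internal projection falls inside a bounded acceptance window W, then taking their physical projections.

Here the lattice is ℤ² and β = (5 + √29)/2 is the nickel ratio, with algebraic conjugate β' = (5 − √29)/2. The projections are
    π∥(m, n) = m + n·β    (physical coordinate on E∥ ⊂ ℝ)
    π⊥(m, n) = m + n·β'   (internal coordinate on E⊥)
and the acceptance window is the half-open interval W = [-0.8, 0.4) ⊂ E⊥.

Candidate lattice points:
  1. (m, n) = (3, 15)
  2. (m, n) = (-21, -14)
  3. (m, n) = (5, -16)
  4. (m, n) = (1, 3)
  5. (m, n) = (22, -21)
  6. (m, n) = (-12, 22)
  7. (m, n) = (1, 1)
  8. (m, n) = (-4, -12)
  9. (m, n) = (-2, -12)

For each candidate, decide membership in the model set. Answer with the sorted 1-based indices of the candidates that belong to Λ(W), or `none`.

Numerically β ≈ 5.19258 and β' = −1/β ≈ -0.19258.
[1] lift (3,15): star map gives 0.11126; window check -0.8 ≤ 0.11126 < 0.4 is true → IN Λ
[2] lift (-21,-14): star map gives -18.30385; window check -0.8 ≤ -18.30385 < 0.4 is false → out
[3] lift (5,-16): star map gives 8.08132; window check -0.8 ≤ 8.08132 < 0.4 is false → out
[4] lift (1,3): star map gives 0.42225; window check -0.8 ≤ 0.42225 < 0.4 is false → out
[5] lift (22,-21): star map gives 26.04423; window check -0.8 ≤ 26.04423 < 0.4 is false → out
[6] lift (-12,22): star map gives -16.23681; window check -0.8 ≤ -16.23681 < 0.4 is false → out
[7] lift (1,1): star map gives 0.80742; window check -0.8 ≤ 0.80742 < 0.4 is false → out
[8] lift (-4,-12): star map gives -1.68901; window check -0.8 ≤ -1.68901 < 0.4 is false → out
[9] lift (-2,-12): star map gives 0.31099; window check -0.8 ≤ 0.31099 < 0.4 is true → IN Λ

1, 9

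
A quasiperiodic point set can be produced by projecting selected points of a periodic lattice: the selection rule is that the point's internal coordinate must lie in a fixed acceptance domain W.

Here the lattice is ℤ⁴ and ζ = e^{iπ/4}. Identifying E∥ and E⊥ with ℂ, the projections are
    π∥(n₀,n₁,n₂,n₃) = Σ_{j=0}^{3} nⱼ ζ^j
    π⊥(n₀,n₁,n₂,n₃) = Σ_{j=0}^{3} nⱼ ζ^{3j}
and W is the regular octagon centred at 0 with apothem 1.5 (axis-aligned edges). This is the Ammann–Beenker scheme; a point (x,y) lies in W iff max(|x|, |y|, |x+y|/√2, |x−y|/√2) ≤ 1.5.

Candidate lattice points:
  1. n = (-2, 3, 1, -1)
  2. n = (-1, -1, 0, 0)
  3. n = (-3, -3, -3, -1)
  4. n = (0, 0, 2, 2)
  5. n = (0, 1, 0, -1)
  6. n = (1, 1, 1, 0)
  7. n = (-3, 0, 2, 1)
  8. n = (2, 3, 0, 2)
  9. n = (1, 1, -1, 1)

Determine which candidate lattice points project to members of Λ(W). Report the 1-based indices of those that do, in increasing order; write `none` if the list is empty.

π⊥(n) = n₀ + n₁ζ³ + n₂ζ⁶ + n₃ζ⁹ where ζ = e^{iπ/4}.
#1 (-2, 3, 1, -1): internal (-4.8284, 0.4142); octagon support 4.8284 vs apothem 1.5 → ∉ W
#2 (-1, -1, 0, 0): internal (-0.2929, -0.7071); octagon support 0.7071 vs apothem 1.5 → ∈ W
#3 (-3, -3, -3, -1): internal (-1.5858, 0.1716); octagon support 1.5858 vs apothem 1.5 → ∉ W
#4 (0, 0, 2, 2): internal (1.4142, -0.5858); octagon support 1.4142 vs apothem 1.5 → ∈ W
#5 (0, 1, 0, -1): internal (-1.4142, 0.0000); octagon support 1.4142 vs apothem 1.5 → ∈ W
#6 (1, 1, 1, 0): internal (0.2929, -0.2929); octagon support 0.4142 vs apothem 1.5 → ∈ W
#7 (-3, 0, 2, 1): internal (-2.2929, -1.2929); octagon support 2.5355 vs apothem 1.5 → ∉ W
#8 (2, 3, 0, 2): internal (1.2929, 3.5355); octagon support 3.5355 vs apothem 1.5 → ∉ W
#9 (1, 1, -1, 1): internal (1.0000, 2.4142); octagon support 2.4142 vs apothem 1.5 → ∉ W

2, 4, 5, 6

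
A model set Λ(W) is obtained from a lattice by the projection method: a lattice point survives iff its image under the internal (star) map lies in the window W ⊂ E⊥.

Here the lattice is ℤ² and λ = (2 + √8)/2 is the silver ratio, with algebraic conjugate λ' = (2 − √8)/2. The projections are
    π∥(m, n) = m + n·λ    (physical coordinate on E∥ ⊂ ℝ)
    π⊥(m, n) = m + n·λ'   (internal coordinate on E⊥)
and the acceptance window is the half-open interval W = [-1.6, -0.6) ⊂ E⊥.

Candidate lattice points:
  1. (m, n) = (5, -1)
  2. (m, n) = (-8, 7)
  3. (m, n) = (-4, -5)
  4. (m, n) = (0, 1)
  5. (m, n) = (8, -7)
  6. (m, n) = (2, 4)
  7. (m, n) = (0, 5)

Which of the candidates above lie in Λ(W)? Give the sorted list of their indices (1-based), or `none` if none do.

none

Numerically λ ≈ 2.4142 and λ' = −1/λ ≈ -0.4142.
[1] lift (5,-1): star map gives 5.4142; window check -1.6 ≤ 5.4142 < -0.6 is false → out
[2] lift (-8,7): star map gives -10.8995; window check -1.6 ≤ -10.8995 < -0.6 is false → out
[3] lift (-4,-5): star map gives -1.9289; window check -1.6 ≤ -1.9289 < -0.6 is false → out
[4] lift (0,1): star map gives -0.4142; window check -1.6 ≤ -0.4142 < -0.6 is false → out
[5] lift (8,-7): star map gives 10.8995; window check -1.6 ≤ 10.8995 < -0.6 is false → out
[6] lift (2,4): star map gives 0.3431; window check -1.6 ≤ 0.3431 < -0.6 is false → out
[7] lift (0,5): star map gives -2.0711; window check -1.6 ≤ -2.0711 < -0.6 is false → out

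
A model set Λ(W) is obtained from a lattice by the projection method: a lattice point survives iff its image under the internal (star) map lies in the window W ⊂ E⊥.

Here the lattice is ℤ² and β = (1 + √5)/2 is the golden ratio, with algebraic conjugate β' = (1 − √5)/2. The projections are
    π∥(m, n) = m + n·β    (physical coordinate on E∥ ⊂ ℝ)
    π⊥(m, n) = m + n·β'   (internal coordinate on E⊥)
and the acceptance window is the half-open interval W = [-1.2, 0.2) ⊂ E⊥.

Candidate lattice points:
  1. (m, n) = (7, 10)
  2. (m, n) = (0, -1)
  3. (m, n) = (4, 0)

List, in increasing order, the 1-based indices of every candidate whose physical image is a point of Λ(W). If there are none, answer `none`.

Compute β' = (1−√5)/2 = -0.6180, so π⊥(m,n) = m -0.6180·n.
candidate 1: (m,n)=(7,10) → π∥ = 7+10·β ≈ 23.1803, π⊥ = 7+10·β' ≈ 0.8197 ∉ [-1.2, 0.2) ⇒ out
candidate 2: (m,n)=(0,-1) → π∥ = 0-1·β ≈ -1.6180, π⊥ = 0-1·β' ≈ 0.6180 ∉ [-1.2, 0.2) ⇒ out
candidate 3: (m,n)=(4,0) → π∥ = 4+0·β ≈ 4.0000, π⊥ = 4+0·β' ≈ 4.0000 ∉ [-1.2, 0.2) ⇒ out

none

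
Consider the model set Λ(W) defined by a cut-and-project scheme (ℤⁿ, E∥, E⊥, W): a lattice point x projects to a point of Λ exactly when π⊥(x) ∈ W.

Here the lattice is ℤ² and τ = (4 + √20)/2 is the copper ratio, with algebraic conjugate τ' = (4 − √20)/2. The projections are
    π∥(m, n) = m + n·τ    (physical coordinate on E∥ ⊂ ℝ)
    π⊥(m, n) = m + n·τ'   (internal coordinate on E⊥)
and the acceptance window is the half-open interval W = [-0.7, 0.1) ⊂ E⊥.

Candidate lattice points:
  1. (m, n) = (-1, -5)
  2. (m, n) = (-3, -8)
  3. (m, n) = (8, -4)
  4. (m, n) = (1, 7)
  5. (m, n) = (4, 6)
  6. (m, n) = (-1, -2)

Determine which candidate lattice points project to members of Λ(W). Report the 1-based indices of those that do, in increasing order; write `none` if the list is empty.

Compute τ' = (4−√20)/2 = -0.2361, so π⊥(m,n) = m -0.2361·n.
[1] lift (-1,-5): star map gives 0.1803; window check -0.7 ≤ 0.1803 < 0.1 is false → out
[2] lift (-3,-8): star map gives -1.1115; window check -0.7 ≤ -1.1115 < 0.1 is false → out
[3] lift (8,-4): star map gives 8.9443; window check -0.7 ≤ 8.9443 < 0.1 is false → out
[4] lift (1,7): star map gives -0.6525; window check -0.7 ≤ -0.6525 < 0.1 is true → IN Λ
[5] lift (4,6): star map gives 2.5836; window check -0.7 ≤ 2.5836 < 0.1 is false → out
[6] lift (-1,-2): star map gives -0.5279; window check -0.7 ≤ -0.5279 < 0.1 is true → IN Λ

4, 6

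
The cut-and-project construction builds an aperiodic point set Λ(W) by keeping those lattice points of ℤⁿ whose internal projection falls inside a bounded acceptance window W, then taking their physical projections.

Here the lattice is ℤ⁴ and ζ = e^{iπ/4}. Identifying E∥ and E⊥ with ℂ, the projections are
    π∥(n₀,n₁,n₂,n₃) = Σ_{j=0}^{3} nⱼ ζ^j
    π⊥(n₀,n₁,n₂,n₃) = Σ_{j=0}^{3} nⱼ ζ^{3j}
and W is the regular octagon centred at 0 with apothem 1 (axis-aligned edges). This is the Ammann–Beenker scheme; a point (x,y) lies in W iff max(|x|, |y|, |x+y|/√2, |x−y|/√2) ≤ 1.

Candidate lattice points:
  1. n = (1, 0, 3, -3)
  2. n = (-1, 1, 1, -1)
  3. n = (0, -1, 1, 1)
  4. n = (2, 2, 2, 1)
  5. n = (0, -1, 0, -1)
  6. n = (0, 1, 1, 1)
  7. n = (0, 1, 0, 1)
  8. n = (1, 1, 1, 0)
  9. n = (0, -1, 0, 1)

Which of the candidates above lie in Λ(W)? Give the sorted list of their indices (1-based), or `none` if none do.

6, 8

Internal map: ζ^{3j} for j=0..3 gives (1,0), (−√2/2,√2/2), (0,−1), (√2/2,√2/2).
candidate 1: n = (1, 0, 3, -3) → π⊥ ≈ (-1.12132, -5.12132); max(|x|,|y|,|x±y|/√2) = 5.12132 > 1 ⇒ ∉ W
candidate 2: n = (-1, 1, 1, -1) → π⊥ ≈ (-2.41421, -1.00000); max(|x|,|y|,|x±y|/√2) = 2.41421 > 1 ⇒ ∉ W
candidate 3: n = (0, -1, 1, 1) → π⊥ ≈ (+1.41421, -1.00000); max(|x|,|y|,|x±y|/√2) = 1.70711 > 1 ⇒ ∉ W
candidate 4: n = (2, 2, 2, 1) → π⊥ ≈ (+1.29289, +0.12132); max(|x|,|y|,|x±y|/√2) = 1.29289 > 1 ⇒ ∉ W
candidate 5: n = (0, -1, 0, -1) → π⊥ ≈ (+0.00000, -1.41421); max(|x|,|y|,|x±y|/√2) = 1.41421 > 1 ⇒ ∉ W
candidate 6: n = (0, 1, 1, 1) → π⊥ ≈ (+0.00000, +0.41421); max(|x|,|y|,|x±y|/√2) = 0.41421 ≤ 1 ⇒ ∈ W
candidate 7: n = (0, 1, 0, 1) → π⊥ ≈ (+0.00000, +1.41421); max(|x|,|y|,|x±y|/√2) = 1.41421 > 1 ⇒ ∉ W
candidate 8: n = (1, 1, 1, 0) → π⊥ ≈ (+0.29289, -0.29289); max(|x|,|y|,|x±y|/√2) = 0.41421 ≤ 1 ⇒ ∈ W
candidate 9: n = (0, -1, 0, 1) → π⊥ ≈ (+1.41421, +0.00000); max(|x|,|y|,|x±y|/√2) = 1.41421 > 1 ⇒ ∉ W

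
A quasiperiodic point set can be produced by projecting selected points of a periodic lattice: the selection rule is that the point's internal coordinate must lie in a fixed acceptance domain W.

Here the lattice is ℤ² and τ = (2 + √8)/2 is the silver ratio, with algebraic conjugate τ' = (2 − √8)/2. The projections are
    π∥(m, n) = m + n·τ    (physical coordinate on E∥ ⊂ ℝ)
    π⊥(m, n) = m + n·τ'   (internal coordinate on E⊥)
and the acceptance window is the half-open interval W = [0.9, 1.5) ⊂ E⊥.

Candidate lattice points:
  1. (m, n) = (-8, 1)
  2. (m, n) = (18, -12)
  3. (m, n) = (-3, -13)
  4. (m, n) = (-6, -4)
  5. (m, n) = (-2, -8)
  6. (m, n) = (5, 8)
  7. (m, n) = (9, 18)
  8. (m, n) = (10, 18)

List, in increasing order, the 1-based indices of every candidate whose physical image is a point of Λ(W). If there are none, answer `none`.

5

τ' = (2−√8)/2 ≈ -0.414214.
#1 (-8,1): internal coord -8 + (1)·τ' = -8.414214; -8.414214 ∉ [0.9, 1.5) → out
#2 (18,-12): internal coord 18 + (-12)·τ' = +22.970563; +22.970563 ∉ [0.9, 1.5) → out
#3 (-3,-13): internal coord -3 + (-13)·τ' = +2.384776; +2.384776 ∉ [0.9, 1.5) → out
#4 (-6,-4): internal coord -6 + (-4)·τ' = -4.343146; -4.343146 ∉ [0.9, 1.5) → out
#5 (-2,-8): internal coord -2 + (-8)·τ' = +1.313708; +1.313708 ∈ [0.9, 1.5) → IN Λ
#6 (5,8): internal coord 5 + (8)·τ' = +1.686292; +1.686292 ∉ [0.9, 1.5) → out
#7 (9,18): internal coord 9 + (18)·τ' = +1.544156; +1.544156 ∉ [0.9, 1.5) → out
#8 (10,18): internal coord 10 + (18)·τ' = +2.544156; +2.544156 ∉ [0.9, 1.5) → out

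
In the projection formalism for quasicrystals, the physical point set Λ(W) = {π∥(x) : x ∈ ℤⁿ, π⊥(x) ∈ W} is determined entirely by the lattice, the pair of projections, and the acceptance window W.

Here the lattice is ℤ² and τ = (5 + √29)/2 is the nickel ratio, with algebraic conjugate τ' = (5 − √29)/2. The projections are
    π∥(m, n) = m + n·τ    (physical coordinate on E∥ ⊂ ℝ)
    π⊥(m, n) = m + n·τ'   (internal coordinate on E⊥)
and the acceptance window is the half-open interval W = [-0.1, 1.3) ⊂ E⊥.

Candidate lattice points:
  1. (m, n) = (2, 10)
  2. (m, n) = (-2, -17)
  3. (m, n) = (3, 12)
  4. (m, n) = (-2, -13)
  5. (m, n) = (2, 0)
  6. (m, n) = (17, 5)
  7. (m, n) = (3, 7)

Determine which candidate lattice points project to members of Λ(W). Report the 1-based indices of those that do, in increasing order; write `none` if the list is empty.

1, 2, 3, 4

Numerically τ ≈ 5.1926 and τ' = −1/τ ≈ -0.1926.
[1] lift (2,10): star map gives 0.0742; window check -0.1 ≤ 0.0742 < 1.3 is true → IN Λ
[2] lift (-2,-17): star map gives 1.2739; window check -0.1 ≤ 1.2739 < 1.3 is true → IN Λ
[3] lift (3,12): star map gives 0.6890; window check -0.1 ≤ 0.6890 < 1.3 is true → IN Λ
[4] lift (-2,-13): star map gives 0.5036; window check -0.1 ≤ 0.5036 < 1.3 is true → IN Λ
[5] lift (2,0): star map gives 2.0000; window check -0.1 ≤ 2.0000 < 1.3 is false → out
[6] lift (17,5): star map gives 16.0371; window check -0.1 ≤ 16.0371 < 1.3 is false → out
[7] lift (3,7): star map gives 1.6519; window check -0.1 ≤ 1.6519 < 1.3 is false → out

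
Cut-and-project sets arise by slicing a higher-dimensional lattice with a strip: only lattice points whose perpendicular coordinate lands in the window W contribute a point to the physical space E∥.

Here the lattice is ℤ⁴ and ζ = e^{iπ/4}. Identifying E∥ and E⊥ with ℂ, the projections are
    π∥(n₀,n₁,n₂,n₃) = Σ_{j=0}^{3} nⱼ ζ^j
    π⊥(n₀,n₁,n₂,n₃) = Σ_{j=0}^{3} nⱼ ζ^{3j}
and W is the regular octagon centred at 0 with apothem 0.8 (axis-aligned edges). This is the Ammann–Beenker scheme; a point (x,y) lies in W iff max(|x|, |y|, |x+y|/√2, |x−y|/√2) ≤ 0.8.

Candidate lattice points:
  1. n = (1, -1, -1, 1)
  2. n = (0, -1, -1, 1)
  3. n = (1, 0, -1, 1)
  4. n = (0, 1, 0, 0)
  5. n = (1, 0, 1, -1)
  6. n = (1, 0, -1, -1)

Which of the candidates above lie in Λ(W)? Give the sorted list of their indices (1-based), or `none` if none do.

6

Internal map: ζ^{3j} for j=0..3 gives (1,0), (−√2/2,√2/2), (0,−1), (√2/2,√2/2).
candidate 1: n = (1, -1, -1, 1) → π⊥ ≈ (+2.41421, +1.00000); max(|x|,|y|,|x±y|/√2) = 2.41421 > 0.8 ⇒ ∉ W
candidate 2: n = (0, -1, -1, 1) → π⊥ ≈ (+1.41421, +1.00000); max(|x|,|y|,|x±y|/√2) = 1.70711 > 0.8 ⇒ ∉ W
candidate 3: n = (1, 0, -1, 1) → π⊥ ≈ (+1.70711, +1.70711); max(|x|,|y|,|x±y|/√2) = 2.41421 > 0.8 ⇒ ∉ W
candidate 4: n = (0, 1, 0, 0) → π⊥ ≈ (-0.70711, +0.70711); max(|x|,|y|,|x±y|/√2) = 1.00000 > 0.8 ⇒ ∉ W
candidate 5: n = (1, 0, 1, -1) → π⊥ ≈ (+0.29289, -1.70711); max(|x|,|y|,|x±y|/√2) = 1.70711 > 0.8 ⇒ ∉ W
candidate 6: n = (1, 0, -1, -1) → π⊥ ≈ (+0.29289, +0.29289); max(|x|,|y|,|x±y|/√2) = 0.41421 ≤ 0.8 ⇒ ∈ W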